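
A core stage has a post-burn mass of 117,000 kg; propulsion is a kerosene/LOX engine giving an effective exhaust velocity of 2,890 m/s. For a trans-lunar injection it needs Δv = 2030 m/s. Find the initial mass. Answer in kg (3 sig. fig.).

initial mass ≈ 236000 kg

By the Tsiolkovsky rocket equation, m₀/m_f = exp(Δv / v_e) = exp(2030 / 2890.0) = exp(0.7024) = 2.0186.
m₀ = m_f × 2.0186 = 117,000 × 2.0186 = 236,176 kg.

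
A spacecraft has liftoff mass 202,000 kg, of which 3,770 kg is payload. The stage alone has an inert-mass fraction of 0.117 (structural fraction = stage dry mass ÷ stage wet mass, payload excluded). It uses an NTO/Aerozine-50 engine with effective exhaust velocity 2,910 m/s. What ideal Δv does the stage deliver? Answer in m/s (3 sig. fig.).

Δv ≈ 5860 m/s

Stage wet mass = m₀ − payload = 202,000 − 3,770 = 198,230 kg.
Stage dry mass = ε × stage wet mass = 0.117 × 198,230 = 23,192.9 kg.
Burnout mass m_f = stage dry + payload = 23,192.9 + 3,770 = 26,962.9 kg.
Δv = v_e · ln(202,000/26,962.9) = 2910.0 × ln(7.492) = 2910.0 × 2.0138 ≈ 5860 m/s.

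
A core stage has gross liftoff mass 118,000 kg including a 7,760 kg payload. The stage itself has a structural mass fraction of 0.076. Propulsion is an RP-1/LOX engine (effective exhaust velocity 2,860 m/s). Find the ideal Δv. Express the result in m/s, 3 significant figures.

Δv ≈ 5690 m/s

Stage wet mass = m₀ − payload = 118,000 − 7,760 = 110,240 kg.
Stage dry mass = ε × stage wet mass = 0.076 × 110,240 = 8,378.24 kg.
Burnout mass m_f = stage dry + payload = 8,378.24 + 7,760 = 16,138.24 kg.
From the ideal rocket equation, Δv = v_e · ln(118,000/16,138.24) = 2860.0 × ln(7.312) = 2860.0 × 1.9895 ≈ 5690 m/s.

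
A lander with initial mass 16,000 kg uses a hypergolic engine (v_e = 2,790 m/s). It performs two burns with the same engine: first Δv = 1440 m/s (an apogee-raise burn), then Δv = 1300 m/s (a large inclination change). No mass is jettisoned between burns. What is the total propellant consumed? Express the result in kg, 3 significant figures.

total propellant consumed ≈ 10000 kg

After the first burn: m = 16000 × exp(−1440/2790.0) = 16000 × 0.59683 = 9,549.28 kg.
After the second burn: m = 9,549.28 × exp(−1300/2790.0) = 9,549.28 × 0.62754 = 5,992.56 kg.
Total propellant = m₀ − m_final = 16000 − 5,992.56 = 10,007.44 kg.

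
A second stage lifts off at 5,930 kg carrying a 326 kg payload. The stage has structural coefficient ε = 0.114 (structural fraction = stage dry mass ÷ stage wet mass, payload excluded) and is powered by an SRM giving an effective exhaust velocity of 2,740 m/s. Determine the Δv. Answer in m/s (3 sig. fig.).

Stage wet mass = m₀ − payload = 5,930 − 326 = 5,604 kg.
Stage dry mass = ε × stage wet mass = 0.114 × 5,604 = 638.856 kg.
Burnout mass m_f = stage dry + payload = 638.856 + 326 = 964.856 kg.
Rocket equation: Δv = v_e · ln(5,930/964.856) = 2740.0 × ln(6.146) = 2740.0 × 1.8158 ≈ 4975 m/s.

Δv ≈ 4980 m/s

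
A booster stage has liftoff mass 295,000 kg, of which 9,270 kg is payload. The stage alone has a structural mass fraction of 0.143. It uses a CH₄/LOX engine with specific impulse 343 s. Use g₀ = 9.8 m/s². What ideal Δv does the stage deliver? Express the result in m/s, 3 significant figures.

Δv ≈ 5960 m/s

Stage wet mass = m₀ − payload = 295,000 − 9,270 = 285,730 kg.
Stage dry mass = ε × stage wet mass = 0.143 × 285,730 = 40,859.4 kg.
Burnout mass m_f = stage dry + payload = 40,859.4 + 9,270 = 50,129.4 kg.
v_e = Isp · g₀ = 343 × 9.8 = 3361.4 m/s.
Δv = v_e · ln(295,000/50,129.4) = 3361.4 × ln(5.885) = 3361.4 × 1.7724 ≈ 5958 m/s.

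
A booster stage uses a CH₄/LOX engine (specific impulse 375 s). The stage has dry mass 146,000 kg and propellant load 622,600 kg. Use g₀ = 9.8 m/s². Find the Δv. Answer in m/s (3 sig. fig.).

Δv ≈ 6100 m/s

v_e = Isp · g₀ = 375 × 9.8 = 3675.0 m/s.
m₀ = m_dry + m_prop = 146,000 + 622,600 = 768,600 kg.
Using Δv = v_e ln(m₀/m_f): Δv = v_e · ln(m₀/m_f) = 3675.0 × ln(5.264) = 3675.0 × 1.6610 ≈ 6104.0 m/s.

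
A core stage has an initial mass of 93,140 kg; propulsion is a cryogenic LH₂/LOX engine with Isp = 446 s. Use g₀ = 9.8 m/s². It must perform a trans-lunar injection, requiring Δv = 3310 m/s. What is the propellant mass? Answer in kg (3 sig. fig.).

v_e = Isp · g₀ = 446 × 9.8 = 4370.8 m/s.
m₀/m_f = exp(Δv / v_e) = exp(3310 / 4370.8) = exp(0.7573) = 2.1325.
m_f = 93,140 / 2.1325 = 43,676.4 kg, so propellant = m₀ − m_f = 93,140 − 43,676.4 = 49,463.6 kg.

propellant mass ≈ 49500 kg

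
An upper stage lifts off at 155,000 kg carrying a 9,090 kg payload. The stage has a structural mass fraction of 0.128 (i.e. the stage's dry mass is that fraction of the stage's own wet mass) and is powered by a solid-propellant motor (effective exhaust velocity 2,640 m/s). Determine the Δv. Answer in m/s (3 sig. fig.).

Δv ≈ 4540 m/s

Stage wet mass = m₀ − payload = 155,000 − 9,090 = 145,910 kg.
Stage dry mass = ε × stage wet mass = 0.128 × 145,910 = 18,676.5 kg.
Burnout mass m_f = stage dry + payload = 18,676.5 + 9,090 = 27,766.5 kg.
Δv = v_e · ln(155,000/27,766.5) = 2640.0 × ln(5.582) = 2640.0 × 1.7196 ≈ 4540 m/s.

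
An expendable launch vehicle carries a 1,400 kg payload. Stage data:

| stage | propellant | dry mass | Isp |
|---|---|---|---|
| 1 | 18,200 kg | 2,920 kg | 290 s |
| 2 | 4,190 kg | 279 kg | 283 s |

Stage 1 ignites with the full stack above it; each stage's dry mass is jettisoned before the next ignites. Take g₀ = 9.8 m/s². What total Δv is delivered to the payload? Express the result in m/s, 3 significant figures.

Ignition mass of stage 1 = 18,200+2,920 + 4,190+279 + 1,400 = 26,989 kg.
Stage 1: m₀ = 26,989 kg, m_f = 26,989 − 18,200 = 8,789 kg; Δv = 290×9.8×ln(3.071) = 2842.0×1.1219 ≈ 3189 m/s.
Stage 2: m₀ = 5,869 kg, m_f = 5,869 − 4,190 = 1,679 kg; Δv = 283×9.8×ln(3.496) = 2773.4×1.2515 ≈ 3471 m/s.
Total Δv = 3189 + 3471 = 6660 m/s.

Δv ≈ 6660 m/s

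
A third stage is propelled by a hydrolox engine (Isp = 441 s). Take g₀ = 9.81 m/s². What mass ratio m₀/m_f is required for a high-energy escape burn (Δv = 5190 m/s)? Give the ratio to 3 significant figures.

v_e = Isp · g₀ = 441 × 9.81 = 4326.2 m/s.
m₀/m_f = exp(Δv / v_e) = exp(5190 / 4326.2) = exp(1.1997) = 3.3190.

mass ratio ≈ 3.32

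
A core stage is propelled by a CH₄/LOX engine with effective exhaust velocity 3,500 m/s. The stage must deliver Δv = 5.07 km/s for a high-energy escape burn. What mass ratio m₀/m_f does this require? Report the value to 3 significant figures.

mass ratio ≈ 4.26

m₀/m_f = exp(Δv / v_e) = exp(5070 / 3500.0) = exp(1.4486) = 4.2570.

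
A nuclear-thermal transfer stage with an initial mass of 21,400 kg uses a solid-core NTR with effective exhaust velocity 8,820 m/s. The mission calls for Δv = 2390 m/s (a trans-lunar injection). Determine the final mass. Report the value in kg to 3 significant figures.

final mass ≈ 16300 kg

m₀/m_f = exp(Δv / v_e) = exp(2390 / 8820.0) = exp(0.2710) = 1.3112.
m_f = m₀ / 1.3112 = 21,400 / 1.3112 = 16,320.9 kg.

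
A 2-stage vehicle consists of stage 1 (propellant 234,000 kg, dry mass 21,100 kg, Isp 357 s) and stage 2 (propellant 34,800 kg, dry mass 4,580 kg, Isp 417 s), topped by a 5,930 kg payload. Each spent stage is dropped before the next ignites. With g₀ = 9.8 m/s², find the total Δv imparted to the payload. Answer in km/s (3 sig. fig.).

Ignition mass of stage 1 = 234,000+21,100 + 34,800+4,580 + 5,930 = 300,410 kg.
Stage 1: m₀ = 300,410 kg, m_f = 300,410 − 234,000 = 66,410 kg; Δv = 357×9.8×ln(4.524) = 3498.6×1.5093 ≈ 5280 m/s.
Stage 2: m₀ = 45,310 kg, m_f = 45,310 − 34,800 = 10,510 kg; Δv = 417×9.8×ln(4.311) = 4086.6×1.4612 ≈ 5971 m/s.
Total Δv = 5280 + 5971 = 11251 m/s.

Δv ≈ 11.3 km/s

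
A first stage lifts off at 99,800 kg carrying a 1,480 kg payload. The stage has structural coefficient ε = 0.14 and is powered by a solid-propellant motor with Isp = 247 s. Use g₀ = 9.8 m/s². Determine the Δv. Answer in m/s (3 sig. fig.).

Stage wet mass = m₀ − payload = 99,800 − 1,480 = 98,320 kg.
Stage dry mass = ε × stage wet mass = 0.14 × 98,320 = 13,764.8 kg.
Burnout mass m_f = stage dry + payload = 13,764.8 + 1,480 = 15,244.8 kg.
v_e = Isp · g₀ = 247 × 9.8 = 2420.6 m/s.
By the Tsiolkovsky rocket equation, Δv = v_e · ln(99,800/15,244.8) = 2420.6 × ln(6.546) = 2420.6 × 1.8789 ≈ 4548 m/s.

Δv ≈ 4550 m/s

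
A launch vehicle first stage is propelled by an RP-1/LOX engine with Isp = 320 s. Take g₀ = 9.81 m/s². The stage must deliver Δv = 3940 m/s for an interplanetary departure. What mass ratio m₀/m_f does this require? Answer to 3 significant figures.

mass ratio ≈ 3.51

v_e = Isp · g₀ = 320 × 9.81 = 3139.2 m/s.
m₀/m_f = exp(Δv / v_e) = exp(3940 / 3139.2) = exp(1.2551) = 3.5082.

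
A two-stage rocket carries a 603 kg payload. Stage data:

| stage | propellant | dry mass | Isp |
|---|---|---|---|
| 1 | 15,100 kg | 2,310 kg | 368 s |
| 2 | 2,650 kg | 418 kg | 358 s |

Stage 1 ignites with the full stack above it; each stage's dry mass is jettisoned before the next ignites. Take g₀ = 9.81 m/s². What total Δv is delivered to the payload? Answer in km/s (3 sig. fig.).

Δv ≈ 9.04 km/s

Ignition mass of stage 1 = 15,100+2,310 + 2,650+418 + 603 = 21,081 kg.
Stage 1: m₀ = 21,081 kg, m_f = 21,081 − 15,100 = 5,981 kg; Δv = 368×9.81×ln(3.525) = 3610.1×1.2598 ≈ 4548 m/s.
Stage 2: m₀ = 3,671 kg, m_f = 3,671 − 2,650 = 1,021 kg; Δv = 358×9.81×ln(3.595) = 3512.0×1.2797 ≈ 4494 m/s.
Total Δv = 4548 + 4494 = 9042 m/s.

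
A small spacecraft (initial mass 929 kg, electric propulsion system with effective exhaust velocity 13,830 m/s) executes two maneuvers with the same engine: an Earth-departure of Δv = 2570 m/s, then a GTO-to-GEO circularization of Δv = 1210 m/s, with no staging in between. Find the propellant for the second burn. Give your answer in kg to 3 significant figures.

After the first burn: m = 929 × exp(−2570/13830.0) = 929 × 0.83042 = 771.46 kg.
After the second burn: m = 771.46 × exp(−1210/13830.0) = 771.46 × 0.91623 = 706.835 kg.
Second-burn propellant = 771.46 − 706.835 = 64.625 kg.

propellant for the second burn ≈ 64.6 kg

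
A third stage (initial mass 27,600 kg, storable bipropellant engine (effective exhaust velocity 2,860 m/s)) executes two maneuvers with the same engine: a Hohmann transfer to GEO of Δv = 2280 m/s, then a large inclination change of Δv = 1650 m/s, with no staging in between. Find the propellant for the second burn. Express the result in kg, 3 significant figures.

propellant for the second burn ≈ 5450 kg

After the first burn: m = 27600 × exp(−2280/2860.0) = 27600 × 0.45059 = 12,436.3 kg.
After the second burn: m = 12,436.3 × exp(−1650/2860.0) = 12,436.3 × 0.56162 = 6,984.47 kg.
Second-burn propellant = 12,436.3 − 6,984.47 = 5,451.83 kg.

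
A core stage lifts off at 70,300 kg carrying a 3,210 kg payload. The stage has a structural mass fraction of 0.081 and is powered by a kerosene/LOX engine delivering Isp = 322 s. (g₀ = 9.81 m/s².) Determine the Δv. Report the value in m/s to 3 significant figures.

Δv ≈ 6620 m/s

Stage wet mass = m₀ − payload = 70,300 − 3,210 = 67,090 kg.
Stage dry mass = ε × stage wet mass = 0.081 × 67,090 = 5,434.29 kg.
Burnout mass m_f = stage dry + payload = 5,434.29 + 3,210 = 8,644.29 kg.
v_e = Isp · g₀ = 322 × 9.81 = 3158.8 m/s.
By the Tsiolkovsky rocket equation, Δv = v_e · ln(70,300/8,644.29) = 3158.8 × ln(8.133) = 3158.8 × 2.0959 ≈ 6620 m/s.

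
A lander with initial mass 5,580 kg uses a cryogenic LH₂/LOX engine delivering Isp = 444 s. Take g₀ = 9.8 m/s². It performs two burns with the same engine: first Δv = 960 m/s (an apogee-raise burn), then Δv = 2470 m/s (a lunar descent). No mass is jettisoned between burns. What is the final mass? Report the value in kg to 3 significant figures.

v_e = Isp · g₀ = 444 × 9.8 = 4351.2 m/s.
After the first burn: m = 5580 × exp(−960/4351.2) = 5580 × 0.80201 = 4,475.22 kg.
After the second burn: m = 4,475.22 × exp(−2470/4351.2) = 4,475.22 × 0.56685 = 2,536.78 kg.

final mass ≈ 2540 kg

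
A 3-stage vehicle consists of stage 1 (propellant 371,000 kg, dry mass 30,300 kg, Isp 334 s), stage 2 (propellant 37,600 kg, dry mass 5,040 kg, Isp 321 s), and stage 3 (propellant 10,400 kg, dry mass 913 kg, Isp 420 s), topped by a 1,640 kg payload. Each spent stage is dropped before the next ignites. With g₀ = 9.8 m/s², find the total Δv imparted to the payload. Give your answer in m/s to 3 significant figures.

Δv ≈ 15700 m/s

Ignition mass of stage 1 = 371,000+30,300 + 37,600+5,040 + 10,400+913 + 1,640 = 456,893 kg.
Stage 1: m₀ = 456,893 kg, m_f = 456,893 − 371,000 = 85,893 kg; Δv = 334×9.8×ln(5.319) = 3273.2×1.6713 ≈ 5471 m/s.
Stage 2: m₀ = 55,593 kg, m_f = 55,593 − 37,600 = 17,993 kg; Δv = 321×9.8×ln(3.09) = 3145.8×1.1281 ≈ 3549 m/s.
Stage 3: m₀ = 12,953 kg, m_f = 12,953 − 10,400 = 2,553 kg; Δv = 420×9.8×ln(5.074) = 4116.0×1.6241 ≈ 6685 m/s.
Total Δv = 5471 + 3549 + 6685 = 15705 m/s.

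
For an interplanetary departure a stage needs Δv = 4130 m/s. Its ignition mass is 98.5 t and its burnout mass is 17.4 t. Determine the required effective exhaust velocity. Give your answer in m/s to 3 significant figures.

ln(m₀/m_f) = ln(98500/17400) = ln(5.661) = 1.7336.
By the Tsiolkovsky rocket equation, v_e = Δv / ln(m₀/m_f) = 4130 / 1.7336 = 2382.3 m/s.

v_e ≈ 2380 m/s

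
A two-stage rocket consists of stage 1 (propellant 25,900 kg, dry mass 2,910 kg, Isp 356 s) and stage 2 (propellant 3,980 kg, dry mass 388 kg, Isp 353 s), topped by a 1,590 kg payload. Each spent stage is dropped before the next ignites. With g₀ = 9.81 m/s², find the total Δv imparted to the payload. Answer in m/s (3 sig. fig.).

Ignition mass of stage 1 = 25,900+2,910 + 3,980+388 + 1,590 = 34,768 kg.
Stage 1: m₀ = 34,768 kg, m_f = 34,768 − 25,900 = 8,868 kg; Δv = 356×9.81×ln(3.921) = 3492.4×1.3662 ≈ 4771 m/s.
Stage 2: m₀ = 5,958 kg, m_f = 5,958 − 3,980 = 1,978 kg; Δv = 353×9.81×ln(3.012) = 3462.9×1.1026 ≈ 3818 m/s.
Total Δv = 4771 + 3818 = 8589 m/s.

Δv ≈ 8590 m/s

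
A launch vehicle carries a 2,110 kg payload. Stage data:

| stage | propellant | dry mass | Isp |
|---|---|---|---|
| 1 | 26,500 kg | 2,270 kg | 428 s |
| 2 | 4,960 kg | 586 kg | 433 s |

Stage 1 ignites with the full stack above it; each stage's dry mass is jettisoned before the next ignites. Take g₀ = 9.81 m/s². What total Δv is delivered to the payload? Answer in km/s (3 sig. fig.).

Ignition mass of stage 1 = 26,500+2,270 + 4,960+586 + 2,110 = 36,426 kg.
Stage 1: m₀ = 36,426 kg, m_f = 36,426 − 26,500 = 9,926 kg; Δv = 428×9.81×ln(3.67) = 4198.7×1.3001 ≈ 5459 m/s.
Stage 2: m₀ = 7,656 kg, m_f = 7,656 − 4,960 = 2,696 kg; Δv = 433×9.81×ln(2.84) = 4247.7×1.0437 ≈ 4433 m/s.
Total Δv = 5459 + 4433 = 9892 m/s.

Δv ≈ 9.89 km/s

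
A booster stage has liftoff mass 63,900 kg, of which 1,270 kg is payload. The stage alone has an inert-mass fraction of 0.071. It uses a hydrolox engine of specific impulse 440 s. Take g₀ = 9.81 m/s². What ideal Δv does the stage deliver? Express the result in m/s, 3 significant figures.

Stage wet mass = m₀ − payload = 63,900 − 1,270 = 62,630 kg.
Stage dry mass = ε × stage wet mass = 0.071 × 62,630 = 4,446.73 kg.
Burnout mass m_f = stage dry + payload = 4,446.73 + 1,270 = 5,716.73 kg.
v_e = Isp · g₀ = 440 × 9.81 = 4316.4 m/s.
Using Δv = v_e ln(m₀/m_f): Δv = v_e · ln(63,900/5,716.73) = 4316.4 × ln(11.18) = 4316.4 × 2.4139 ≈ 10419 m/s.

Δv ≈ 10400 m/s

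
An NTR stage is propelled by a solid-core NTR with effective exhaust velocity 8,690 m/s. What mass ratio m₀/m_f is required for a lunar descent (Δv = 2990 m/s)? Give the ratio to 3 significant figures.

mass ratio ≈ 1.41

m₀/m_f = exp(Δv / v_e) = exp(2990 / 8690.0) = exp(0.3441) = 1.4107.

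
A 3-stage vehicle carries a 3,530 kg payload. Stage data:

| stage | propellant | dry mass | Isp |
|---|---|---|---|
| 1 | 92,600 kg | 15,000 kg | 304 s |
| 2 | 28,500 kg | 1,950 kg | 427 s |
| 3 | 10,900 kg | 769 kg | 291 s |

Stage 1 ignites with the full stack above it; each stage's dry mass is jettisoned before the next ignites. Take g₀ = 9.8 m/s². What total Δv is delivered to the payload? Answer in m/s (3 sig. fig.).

Δv ≈ 10500 m/s

Ignition mass of stage 1 = 92,600+15,000 + 28,500+1,950 + 10,900+769 + 3,530 = 153,249 kg.
Stage 1: m₀ = 153,249 kg, m_f = 153,249 − 92,600 = 60,649 kg; Δv = 304×9.8×ln(2.527) = 2979.2×0.9270 ≈ 2762 m/s.
Stage 2: m₀ = 45,649 kg, m_f = 45,649 − 28,500 = 17,149 kg; Δv = 427×9.8×ln(2.662) = 4184.6×0.9790 ≈ 4097 m/s.
Stage 3: m₀ = 15,199 kg, m_f = 15,199 − 10,900 = 4,299 kg; Δv = 291×9.8×ln(3.535) = 2851.8×1.2628 ≈ 3601 m/s.
Total Δv = 2762 + 4097 + 3601 = 10460 m/s.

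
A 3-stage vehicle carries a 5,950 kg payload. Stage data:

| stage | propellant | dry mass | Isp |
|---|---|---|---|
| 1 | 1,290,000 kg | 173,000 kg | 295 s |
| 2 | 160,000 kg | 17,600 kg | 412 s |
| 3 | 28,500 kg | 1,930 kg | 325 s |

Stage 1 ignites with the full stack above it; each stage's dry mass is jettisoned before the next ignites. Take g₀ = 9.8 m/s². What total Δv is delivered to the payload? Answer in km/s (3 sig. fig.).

Δv ≈ 14.7 km/s

Ignition mass of stage 1 = 1,290,000+173,000 + 160,000+17,600 + 28,500+1,930 + 5,950 = 1,676,980 kg.
Stage 1: m₀ = 1,676,980 kg, m_f = 1,676,980 − 1,290,000 = 386,980 kg; Δv = 295×9.8×ln(4.334) = 2891.0×1.4664 ≈ 4239 m/s.
Stage 2: m₀ = 213,980 kg, m_f = 213,980 − 160,000 = 53,980 kg; Δv = 412×9.8×ln(3.964) = 4037.6×1.3773 ≈ 5561 m/s.
Stage 3: m₀ = 36,380 kg, m_f = 36,380 − 28,500 = 7,880 kg; Δv = 325×9.8×ln(4.617) = 3185.0×1.5297 ≈ 4872 m/s.
Total Δv = 4239 + 5561 + 4872 = 14672 m/s.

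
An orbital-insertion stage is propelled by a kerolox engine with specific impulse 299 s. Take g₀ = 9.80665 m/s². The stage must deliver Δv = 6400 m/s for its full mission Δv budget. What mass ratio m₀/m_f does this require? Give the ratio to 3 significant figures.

mass ratio ≈ 8.87

v_e = Isp · g₀ = 299 × 9.80665 = 2932.2 m/s.
By the Tsiolkovsky rocket equation, m₀/m_f = exp(Δv / v_e) = exp(6400 / 2932.2) = exp(2.1827) = 8.8700.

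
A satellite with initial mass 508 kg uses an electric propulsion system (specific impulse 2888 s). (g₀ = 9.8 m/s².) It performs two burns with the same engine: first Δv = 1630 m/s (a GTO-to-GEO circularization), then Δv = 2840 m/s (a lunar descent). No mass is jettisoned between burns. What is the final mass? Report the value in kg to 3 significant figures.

v_e = Isp · g₀ = 2888 × 9.8 = 28302.4 m/s.
After the first burn: m = 508 × exp(−1630/28302.4) = 508 × 0.94403 = 479.567 kg.
After the second burn: m = 479.567 × exp(−2840/28302.4) = 479.567 × 0.90453 = 433.783 kg.

final mass ≈ 434 kg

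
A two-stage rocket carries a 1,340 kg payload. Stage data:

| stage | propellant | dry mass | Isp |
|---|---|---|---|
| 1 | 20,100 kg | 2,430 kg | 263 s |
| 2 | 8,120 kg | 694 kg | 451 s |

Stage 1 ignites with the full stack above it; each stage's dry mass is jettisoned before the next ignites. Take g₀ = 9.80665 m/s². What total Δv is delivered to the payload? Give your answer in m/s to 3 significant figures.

Δv ≈ 9570 m/s

Ignition mass of stage 1 = 20,100+2,430 + 8,120+694 + 1,340 = 32,684 kg.
Stage 1: m₀ = 32,684 kg, m_f = 32,684 − 20,100 = 12,584 kg; Δv = 263×9.80665×ln(2.597) = 2579.1×0.9545 ≈ 2462 m/s.
Stage 2: m₀ = 10,154 kg, m_f = 10,154 − 8,120 = 2,034 kg; Δv = 451×9.80665×ln(4.992) = 4422.8×1.6079 ≈ 7111 m/s.
Total Δv = 2462 + 7111 = 9573 m/s.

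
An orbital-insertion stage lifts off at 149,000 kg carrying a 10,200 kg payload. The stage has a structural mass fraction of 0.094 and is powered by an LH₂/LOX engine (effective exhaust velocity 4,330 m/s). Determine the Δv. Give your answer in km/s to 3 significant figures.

Stage wet mass = m₀ − payload = 149,000 − 10,200 = 138,800 kg.
Stage dry mass = ε × stage wet mass = 0.094 × 138,800 = 13,047.2 kg.
Burnout mass m_f = stage dry + payload = 13,047.2 + 10,200 = 23,247.2 kg.
From the ideal rocket equation, Δv = v_e · ln(149,000/23,247.2) = 4330.0 × ln(6.409) = 4330.0 × 1.8578 ≈ 8044 m/s.

Δv ≈ 8.04 km/s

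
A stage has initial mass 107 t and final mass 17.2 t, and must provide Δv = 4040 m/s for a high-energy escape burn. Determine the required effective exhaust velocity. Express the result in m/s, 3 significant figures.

ln(m₀/m_f) = ln(107000/17200) = ln(6.221) = 1.8279.
Rocket equation: v_e = Δv / ln(m₀/m_f) = 4040 / 1.8279 = 2210.2 m/s.

v_e ≈ 2210 m/s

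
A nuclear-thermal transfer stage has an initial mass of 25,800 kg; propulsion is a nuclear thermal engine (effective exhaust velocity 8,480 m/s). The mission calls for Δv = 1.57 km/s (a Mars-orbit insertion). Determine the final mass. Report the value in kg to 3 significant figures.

final mass ≈ 21400 kg

m₀/m_f = exp(Δv / v_e) = exp(1570 / 8480.0) = exp(0.1851) = 1.2034.
m_f = m₀ / 1.2034 = 25,800 / 1.2034 = 21,439.3 kg.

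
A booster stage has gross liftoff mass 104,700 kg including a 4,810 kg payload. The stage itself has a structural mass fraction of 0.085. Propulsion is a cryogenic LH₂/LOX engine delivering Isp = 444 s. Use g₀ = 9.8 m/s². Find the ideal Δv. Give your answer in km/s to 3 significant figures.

Stage wet mass = m₀ − payload = 104,700 − 4,810 = 99,890 kg.
Stage dry mass = ε × stage wet mass = 0.085 × 99,890 = 8,490.65 kg.
Burnout mass m_f = stage dry + payload = 8,490.65 + 4,810 = 13,300.65 kg.
v_e = Isp · g₀ = 444 × 9.8 = 4351.2 m/s.
By the Tsiolkovsky rocket equation, Δv = v_e · ln(104,700/13,300.65) = 4351.2 × ln(7.872) = 4351.2 × 2.0633 ≈ 8978 m/s.

Δv ≈ 8.98 km/s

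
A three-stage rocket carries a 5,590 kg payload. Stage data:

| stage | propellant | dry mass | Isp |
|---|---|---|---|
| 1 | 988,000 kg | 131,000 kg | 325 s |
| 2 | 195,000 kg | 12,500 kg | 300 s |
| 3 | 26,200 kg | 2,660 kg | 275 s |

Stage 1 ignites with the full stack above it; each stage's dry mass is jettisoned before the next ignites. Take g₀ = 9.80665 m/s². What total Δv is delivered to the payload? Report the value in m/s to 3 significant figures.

Ignition mass of stage 1 = 988,000+131,000 + 195,000+12,500 + 26,200+2,660 + 5,590 = 1,360,950 kg.
Stage 1: m₀ = 1,360,950 kg, m_f = 1,360,950 − 988,000 = 372,950 kg; Δv = 325×9.80665×ln(3.649) = 3187.2×1.2945 ≈ 4126 m/s.
Stage 2: m₀ = 241,950 kg, m_f = 241,950 − 195,000 = 46,950 kg; Δv = 300×9.80665×ln(5.153) = 2942.0×1.6396 ≈ 4824 m/s.
Stage 3: m₀ = 34,450 kg, m_f = 34,450 − 26,200 = 8,250 kg; Δv = 275×9.80665×ln(4.176) = 2696.8×1.4293 ≈ 3855 m/s.
Total Δv = 4126 + 4824 + 3855 = 12805 m/s.

Δv ≈ 12800 m/s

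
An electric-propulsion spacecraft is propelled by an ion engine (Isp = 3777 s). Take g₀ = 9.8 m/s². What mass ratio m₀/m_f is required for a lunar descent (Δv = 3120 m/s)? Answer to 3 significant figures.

v_e = Isp · g₀ = 3777 × 9.8 = 37014.6 m/s.
m₀/m_f = exp(Δv / v_e) = exp(3120 / 37014.6) = exp(0.0843) = 1.0879.

mass ratio ≈ 1.09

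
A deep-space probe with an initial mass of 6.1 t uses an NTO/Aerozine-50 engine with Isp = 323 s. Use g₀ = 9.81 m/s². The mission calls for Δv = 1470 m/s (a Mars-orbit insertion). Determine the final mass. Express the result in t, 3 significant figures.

v_e = Isp · g₀ = 323 × 9.81 = 3168.6 m/s.
m₀/m_f = exp(Δv / v_e) = exp(1470 / 3168.6) = exp(0.4639) = 1.5903.
m_f = m₀ / 1.5903 = 6.1 / 1.5903 = 3.83575 t.

final mass ≈ 3.84 t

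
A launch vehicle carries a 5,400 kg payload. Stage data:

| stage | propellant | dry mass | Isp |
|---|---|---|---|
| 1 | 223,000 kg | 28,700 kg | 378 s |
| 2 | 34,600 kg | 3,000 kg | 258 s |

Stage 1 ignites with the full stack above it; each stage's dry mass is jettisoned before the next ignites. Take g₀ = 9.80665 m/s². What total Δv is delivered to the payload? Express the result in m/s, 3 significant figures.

Ignition mass of stage 1 = 223,000+28,700 + 34,600+3,000 + 5,400 = 294,700 kg.
Stage 1: m₀ = 294,700 kg, m_f = 294,700 − 223,000 = 71,700 kg; Δv = 378×9.80665×ln(4.11) = 3706.9×1.4135 ≈ 5240 m/s.
Stage 2: m₀ = 43,000 kg, m_f = 43,000 − 34,600 = 8,400 kg; Δv = 258×9.80665×ln(5.119) = 2530.1×1.6330 ≈ 4132 m/s.
Total Δv = 5240 + 4132 = 9372 m/s.

Δv ≈ 9370 m/s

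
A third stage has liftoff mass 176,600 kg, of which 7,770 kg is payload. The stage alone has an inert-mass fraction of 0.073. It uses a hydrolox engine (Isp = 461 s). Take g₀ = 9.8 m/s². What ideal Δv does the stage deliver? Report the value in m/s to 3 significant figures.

Stage wet mass = m₀ − payload = 176,600 − 7,770 = 168,830 kg.
Stage dry mass = ε × stage wet mass = 0.073 × 168,830 = 12,324.6 kg.
Burnout mass m_f = stage dry + payload = 12,324.6 + 7,770 = 20,094.6 kg.
v_e = Isp · g₀ = 461 × 9.8 = 4517.8 m/s.
Δv = v_e · ln(176,600/20,094.6) = 4517.8 × ln(8.788) = 4517.8 × 2.1734 ≈ 9819 m/s.

Δv ≈ 9820 m/s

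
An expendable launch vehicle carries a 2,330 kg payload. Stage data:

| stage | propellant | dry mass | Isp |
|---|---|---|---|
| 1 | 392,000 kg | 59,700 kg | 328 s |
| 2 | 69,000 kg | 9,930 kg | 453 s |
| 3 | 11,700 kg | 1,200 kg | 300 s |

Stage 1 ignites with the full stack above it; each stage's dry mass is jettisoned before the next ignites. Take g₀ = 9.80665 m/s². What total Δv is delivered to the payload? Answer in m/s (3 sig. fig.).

Ignition mass of stage 1 = 392,000+59,700 + 69,000+9,930 + 11,700+1,200 + 2,330 = 545,860 kg.
Stage 1: m₀ = 545,860 kg, m_f = 545,860 − 392,000 = 153,860 kg; Δv = 328×9.80665×ln(3.548) = 3216.6×1.2663 ≈ 4073 m/s.
Stage 2: m₀ = 94,160 kg, m_f = 94,160 − 69,000 = 25,160 kg; Δv = 453×9.80665×ln(3.742) = 4442.4×1.3197 ≈ 5863 m/s.
Stage 3: m₀ = 15,230 kg, m_f = 15,230 − 11,700 = 3,530 kg; Δv = 300×9.80665×ln(4.314) = 2942.0×1.4620 ≈ 4301 m/s.
Total Δv = 4073 + 5863 + 4301 = 14237 m/s.

Δv ≈ 14200 m/s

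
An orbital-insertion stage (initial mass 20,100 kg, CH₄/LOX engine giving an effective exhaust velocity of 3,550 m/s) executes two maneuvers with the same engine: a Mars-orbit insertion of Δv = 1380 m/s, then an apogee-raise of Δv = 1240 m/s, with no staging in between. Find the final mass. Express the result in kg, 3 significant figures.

final mass ≈ 9610 kg

After the first burn: m = 20100 × exp(−1380/3550.0) = 20100 × 0.67792 = 13,626.2 kg.
After the second burn: m = 13,626.2 × exp(−1240/3550.0) = 13,626.2 × 0.70518 = 9,608.92 kg.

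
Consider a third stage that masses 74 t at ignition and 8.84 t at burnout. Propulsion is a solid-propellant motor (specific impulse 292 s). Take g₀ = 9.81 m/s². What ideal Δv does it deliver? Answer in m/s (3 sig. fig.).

v_e = Isp · g₀ = 292 × 9.81 = 2864.5 m/s.
Rocket equation: Δv = v_e · ln(m₀/m_f) = 2864.5 × ln(8.371) = 2864.5 × 2.1248 ≈ 6086.5 m/s.

Δv ≈ 6090 m/s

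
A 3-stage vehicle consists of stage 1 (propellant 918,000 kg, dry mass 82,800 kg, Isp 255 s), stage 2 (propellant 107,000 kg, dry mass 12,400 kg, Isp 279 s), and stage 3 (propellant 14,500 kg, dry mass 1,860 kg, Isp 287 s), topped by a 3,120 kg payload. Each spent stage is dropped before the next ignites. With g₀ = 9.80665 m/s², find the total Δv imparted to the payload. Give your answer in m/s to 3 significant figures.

Ignition mass of stage 1 = 918,000+82,800 + 107,000+12,400 + 14,500+1,860 + 3,120 = 1,139,680 kg.
Stage 1: m₀ = 1,139,680 kg, m_f = 1,139,680 − 918,000 = 221,680 kg; Δv = 255×9.80665×ln(5.141) = 2500.7×1.6373 ≈ 4094 m/s.
Stage 2: m₀ = 138,880 kg, m_f = 138,880 − 107,000 = 31,880 kg; Δv = 279×9.80665×ln(4.356) = 2736.1×1.4716 ≈ 4026 m/s.
Stage 3: m₀ = 19,480 kg, m_f = 19,480 − 14,500 = 4,980 kg; Δv = 287×9.80665×ln(3.912) = 2814.5×1.3640 ≈ 3839 m/s.
Total Δv = 4094 + 4026 + 3839 = 11959 m/s.

Δv ≈ 12000 m/s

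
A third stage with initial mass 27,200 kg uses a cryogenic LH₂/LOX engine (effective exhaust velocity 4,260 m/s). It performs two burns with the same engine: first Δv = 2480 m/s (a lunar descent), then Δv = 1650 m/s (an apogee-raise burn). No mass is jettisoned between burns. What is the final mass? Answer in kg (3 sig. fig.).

final mass ≈ 10300 kg

After the first burn: m = 27200 × exp(−2480/4260.0) = 27200 × 0.55869 = 15,196.4 kg.
After the second burn: m = 15,196.4 × exp(−1650/4260.0) = 15,196.4 × 0.67887 = 10,316.4 kg.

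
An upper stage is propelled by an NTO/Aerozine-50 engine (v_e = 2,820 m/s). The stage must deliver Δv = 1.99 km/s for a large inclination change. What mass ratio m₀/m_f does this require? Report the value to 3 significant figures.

mass ratio ≈ 2.03

Using Δv = v_e ln(m₀/m_f): m₀/m_f = exp(Δv / v_e) = exp(1990 / 2820.0) = exp(0.7057) = 2.0252.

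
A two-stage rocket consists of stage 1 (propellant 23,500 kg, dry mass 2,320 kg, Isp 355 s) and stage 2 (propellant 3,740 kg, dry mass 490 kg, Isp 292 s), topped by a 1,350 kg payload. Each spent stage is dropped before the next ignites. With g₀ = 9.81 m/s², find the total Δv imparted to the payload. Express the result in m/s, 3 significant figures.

Ignition mass of stage 1 = 23,500+2,320 + 3,740+490 + 1,350 = 31,400 kg.
Stage 1: m₀ = 31,400 kg, m_f = 31,400 − 23,500 = 7,900 kg; Δv = 355×9.81×ln(3.975) = 3482.6×1.3799 ≈ 4806 m/s.
Stage 2: m₀ = 5,580 kg, m_f = 5,580 − 3,740 = 1,840 kg; Δv = 292×9.81×ln(3.033) = 2864.5×1.1094 ≈ 3178 m/s.
Total Δv = 4806 + 3178 = 7984 m/s.

Δv ≈ 7980 m/s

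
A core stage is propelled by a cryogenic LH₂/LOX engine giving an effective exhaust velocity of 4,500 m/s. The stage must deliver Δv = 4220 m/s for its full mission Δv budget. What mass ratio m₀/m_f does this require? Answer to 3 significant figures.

From the ideal rocket equation, m₀/m_f = exp(Δv / v_e) = exp(4220 / 4500.0) = exp(0.9378) = 2.5543.

mass ratio ≈ 2.55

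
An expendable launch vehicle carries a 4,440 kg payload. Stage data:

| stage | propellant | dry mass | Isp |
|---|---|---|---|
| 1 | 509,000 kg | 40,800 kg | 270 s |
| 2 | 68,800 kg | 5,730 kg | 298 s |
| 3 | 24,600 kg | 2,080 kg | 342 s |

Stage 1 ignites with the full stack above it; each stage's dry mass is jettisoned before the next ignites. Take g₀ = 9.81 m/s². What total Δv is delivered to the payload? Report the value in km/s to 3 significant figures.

Δv ≈ 12.3 km/s

Ignition mass of stage 1 = 509,000+40,800 + 68,800+5,730 + 24,600+2,080 + 4,440 = 655,450 kg.
Stage 1: m₀ = 655,450 kg, m_f = 655,450 − 509,000 = 146,450 kg; Δv = 270×9.81×ln(4.476) = 2648.7×1.4986 ≈ 3969 m/s.
Stage 2: m₀ = 105,650 kg, m_f = 105,650 − 68,800 = 36,850 kg; Δv = 298×9.81×ln(2.867) = 2923.4×1.0533 ≈ 3079 m/s.
Stage 3: m₀ = 31,120 kg, m_f = 31,120 − 24,600 = 6,520 kg; Δv = 342×9.81×ln(4.773) = 3355.0×1.5630 ≈ 5244 m/s.
Total Δv = 3969 + 3079 + 5244 = 12292 m/s.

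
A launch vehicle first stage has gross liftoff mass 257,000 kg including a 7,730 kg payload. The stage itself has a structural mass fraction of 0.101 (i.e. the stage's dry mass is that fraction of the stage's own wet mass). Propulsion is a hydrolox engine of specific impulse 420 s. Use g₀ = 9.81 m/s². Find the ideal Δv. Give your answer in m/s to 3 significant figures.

Stage wet mass = m₀ − payload = 257,000 − 7,730 = 249,270 kg.
Stage dry mass = ε × stage wet mass = 0.101 × 249,270 = 25,176.3 kg.
Burnout mass m_f = stage dry + payload = 25,176.3 + 7,730 = 32,906.3 kg.
v_e = Isp · g₀ = 420 × 9.81 = 4120.2 m/s.
Using Δv = v_e ln(m₀/m_f): Δv = v_e · ln(257,000/32,906.3) = 4120.2 × ln(7.81) = 4120.2 × 2.0554 ≈ 8469 m/s.

Δv ≈ 8470 m/s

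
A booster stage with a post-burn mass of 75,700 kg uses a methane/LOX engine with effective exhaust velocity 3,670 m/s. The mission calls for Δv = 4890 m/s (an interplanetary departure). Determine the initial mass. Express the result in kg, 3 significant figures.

By the Tsiolkovsky rocket equation, m₀/m_f = exp(Δv / v_e) = exp(4890 / 3670.0) = exp(1.3324) = 3.7902.
m₀ = m_f × 3.7902 = 75,700 × 3.7902 = 286,918 kg.

initial mass ≈ 287000 kg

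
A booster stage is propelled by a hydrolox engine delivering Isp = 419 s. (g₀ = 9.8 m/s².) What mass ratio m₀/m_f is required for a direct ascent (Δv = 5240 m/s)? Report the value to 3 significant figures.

v_e = Isp · g₀ = 419 × 9.8 = 4106.2 m/s.
m₀/m_f = exp(Δv / v_e) = exp(5240 / 4106.2) = exp(1.2761) = 3.5827.

mass ratio ≈ 3.58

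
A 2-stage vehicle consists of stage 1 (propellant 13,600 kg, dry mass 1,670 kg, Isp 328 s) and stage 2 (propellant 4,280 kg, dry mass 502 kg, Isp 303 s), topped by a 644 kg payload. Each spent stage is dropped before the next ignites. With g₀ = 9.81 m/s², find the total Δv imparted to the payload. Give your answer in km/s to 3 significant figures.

Δv ≈ 8.07 km/s

Ignition mass of stage 1 = 13,600+1,670 + 4,280+502 + 644 = 20,696 kg.
Stage 1: m₀ = 20,696 kg, m_f = 20,696 − 13,600 = 7,096 kg; Δv = 328×9.81×ln(2.917) = 3217.7×1.0704 ≈ 3444 m/s.
Stage 2: m₀ = 5,426 kg, m_f = 5,426 − 4,280 = 1,146 kg; Δv = 303×9.81×ln(4.735) = 2972.4×1.5549 ≈ 4622 m/s.
Total Δv = 3444 + 4622 = 8066 m/s.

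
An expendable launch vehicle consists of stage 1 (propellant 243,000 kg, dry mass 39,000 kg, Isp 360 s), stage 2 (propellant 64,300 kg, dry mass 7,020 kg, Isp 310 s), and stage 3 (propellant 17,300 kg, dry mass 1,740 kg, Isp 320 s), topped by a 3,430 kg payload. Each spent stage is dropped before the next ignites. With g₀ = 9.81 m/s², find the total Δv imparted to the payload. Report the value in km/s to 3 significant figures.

Δv ≈ 11.8 km/s

Ignition mass of stage 1 = 243,000+39,000 + 64,300+7,020 + 17,300+1,740 + 3,430 = 375,790 kg.
Stage 1: m₀ = 375,790 kg, m_f = 375,790 − 243,000 = 132,790 kg; Δv = 360×9.81×ln(2.83) = 3531.6×1.0403 ≈ 3674 m/s.
Stage 2: m₀ = 93,790 kg, m_f = 93,790 − 64,300 = 29,490 kg; Δv = 310×9.81×ln(3.18) = 3041.1×1.1570 ≈ 3519 m/s.
Stage 3: m₀ = 22,470 kg, m_f = 22,470 − 17,300 = 5,170 kg; Δv = 320×9.81×ln(4.346) = 3139.2×1.4693 ≈ 4612 m/s.
Total Δv = 3674 + 3519 + 4612 = 11805 m/s.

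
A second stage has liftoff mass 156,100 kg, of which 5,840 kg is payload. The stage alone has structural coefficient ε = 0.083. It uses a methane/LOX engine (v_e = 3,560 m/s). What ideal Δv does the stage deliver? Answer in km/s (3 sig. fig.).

Δv ≈ 7.63 km/s

Stage wet mass = m₀ − payload = 156,100 − 5,840 = 150,260 kg.
Stage dry mass = ε × stage wet mass = 0.083 × 150,260 = 12,471.6 kg.
Burnout mass m_f = stage dry + payload = 12,471.6 + 5,840 = 18,311.6 kg.
From the ideal rocket equation, Δv = v_e · ln(156,100/18,311.6) = 3560.0 × ln(8.525) = 3560.0 × 2.1430 ≈ 7629 m/s.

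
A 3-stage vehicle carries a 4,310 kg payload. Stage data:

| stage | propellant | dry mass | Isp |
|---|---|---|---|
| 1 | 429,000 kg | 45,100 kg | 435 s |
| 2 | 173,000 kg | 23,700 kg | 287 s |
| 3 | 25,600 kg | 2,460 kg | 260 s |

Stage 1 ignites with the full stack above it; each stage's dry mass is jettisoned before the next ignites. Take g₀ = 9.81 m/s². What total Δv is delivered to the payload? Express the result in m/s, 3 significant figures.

Ignition mass of stage 1 = 429,000+45,100 + 173,000+23,700 + 25,600+2,460 + 4,310 = 703,170 kg.
Stage 1: m₀ = 703,170 kg, m_f = 703,170 − 429,000 = 274,170 kg; Δv = 435×9.81×ln(2.565) = 4267.4×0.9419 ≈ 4019 m/s.
Stage 2: m₀ = 229,070 kg, m_f = 229,070 − 173,000 = 56,070 kg; Δv = 287×9.81×ln(4.085) = 2815.5×1.4074 ≈ 3963 m/s.
Stage 3: m₀ = 32,370 kg, m_f = 32,370 − 25,600 = 6,770 kg; Δv = 260×9.81×ln(4.781) = 2550.6×1.5647 ≈ 3991 m/s.
Total Δv = 4019 + 3963 + 3991 = 11973 m/s.

Δv ≈ 12000 m/s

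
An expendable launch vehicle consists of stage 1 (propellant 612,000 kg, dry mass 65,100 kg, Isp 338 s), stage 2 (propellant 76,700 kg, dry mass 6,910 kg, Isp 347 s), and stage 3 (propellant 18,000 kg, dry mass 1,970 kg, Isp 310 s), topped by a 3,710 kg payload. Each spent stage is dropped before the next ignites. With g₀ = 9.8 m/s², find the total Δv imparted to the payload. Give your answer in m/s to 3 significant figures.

Δv ≈ 13600 m/s

Ignition mass of stage 1 = 612,000+65,100 + 76,700+6,910 + 18,000+1,970 + 3,710 = 784,390 kg.
Stage 1: m₀ = 784,390 kg, m_f = 784,390 − 612,000 = 172,390 kg; Δv = 338×9.8×ln(4.55) = 3312.4×1.5151 ≈ 5019 m/s.
Stage 2: m₀ = 107,290 kg, m_f = 107,290 − 76,700 = 30,590 kg; Δv = 347×9.8×ln(3.507) = 3400.6×1.2549 ≈ 4267 m/s.
Stage 3: m₀ = 23,680 kg, m_f = 23,680 − 18,000 = 5,680 kg; Δv = 310×9.8×ln(4.169) = 3038.0×1.4277 ≈ 4337 m/s.
Total Δv = 5019 + 4267 + 4337 = 13623 m/s.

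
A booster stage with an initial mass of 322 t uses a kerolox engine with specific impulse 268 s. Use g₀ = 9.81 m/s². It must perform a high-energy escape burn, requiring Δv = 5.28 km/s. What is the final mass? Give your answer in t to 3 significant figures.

final mass ≈ 43.2 t

v_e = Isp · g₀ = 268 × 9.81 = 2629.1 m/s.
Using Δv = v_e ln(m₀/m_f): m₀/m_f = exp(Δv / v_e) = exp(5280 / 2629.1) = exp(2.0083) = 7.4507.
m_f = m₀ / 7.4507 = 322 / 7.4507 = 43.2174 t.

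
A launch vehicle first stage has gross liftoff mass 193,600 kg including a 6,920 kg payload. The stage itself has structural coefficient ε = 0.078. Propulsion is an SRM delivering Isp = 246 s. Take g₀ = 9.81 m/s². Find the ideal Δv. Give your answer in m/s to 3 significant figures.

Δv ≈ 5310 m/s

Stage wet mass = m₀ − payload = 193,600 − 6,920 = 186,680 kg.
Stage dry mass = ε × stage wet mass = 0.078 × 186,680 = 14,561 kg.
Burnout mass m_f = stage dry + payload = 14,561 + 6,920 = 21,481 kg.
v_e = Isp · g₀ = 246 × 9.81 = 2413.3 m/s.
Rocket equation: Δv = v_e · ln(193,600/21,481) = 2413.3 × ln(9.013) = 2413.3 × 2.1986 ≈ 5306 m/s.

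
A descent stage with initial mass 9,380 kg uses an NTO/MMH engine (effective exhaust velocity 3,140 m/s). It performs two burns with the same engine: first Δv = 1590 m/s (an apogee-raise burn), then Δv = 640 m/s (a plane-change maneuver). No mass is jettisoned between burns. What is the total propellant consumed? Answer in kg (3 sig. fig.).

total propellant consumed ≈ 4770 kg

After the first burn: m = 9380 × exp(−1590/3140.0) = 9380 × 0.60268 = 5,653.14 kg.
After the second burn: m = 5,653.14 × exp(−640/3140.0) = 5,653.14 × 0.81561 = 4,610.76 kg.
Total propellant = m₀ − m_final = 9380 − 4,610.76 = 4,769.24 kg.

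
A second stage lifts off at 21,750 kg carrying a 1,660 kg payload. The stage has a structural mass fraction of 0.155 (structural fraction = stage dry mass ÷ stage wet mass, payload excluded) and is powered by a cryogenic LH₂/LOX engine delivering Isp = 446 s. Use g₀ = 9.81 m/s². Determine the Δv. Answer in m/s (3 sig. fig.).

Stage wet mass = m₀ − payload = 21,750 − 1,660 = 20,090 kg.
Stage dry mass = ε × stage wet mass = 0.155 × 20,090 = 3,113.95 kg.
Burnout mass m_f = stage dry + payload = 3,113.95 + 1,660 = 4,773.95 kg.
v_e = Isp · g₀ = 446 × 9.81 = 4375.3 m/s.
From the ideal rocket equation, Δv = v_e · ln(21,750/4,773.95) = 4375.3 × ln(4.556) = 4375.3 × 1.5164 ≈ 6635 m/s.

Δv ≈ 6630 m/s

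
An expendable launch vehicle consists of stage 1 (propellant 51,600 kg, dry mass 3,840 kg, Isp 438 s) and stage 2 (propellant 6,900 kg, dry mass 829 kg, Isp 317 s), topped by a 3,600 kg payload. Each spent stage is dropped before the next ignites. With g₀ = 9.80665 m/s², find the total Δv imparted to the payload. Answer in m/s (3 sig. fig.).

Δv ≈ 9290 m/s

Ignition mass of stage 1 = 51,600+3,840 + 6,900+829 + 3,600 = 66,769 kg.
Stage 1: m₀ = 66,769 kg, m_f = 66,769 − 51,600 = 15,169 kg; Δv = 438×9.80665×ln(4.402) = 4295.3×1.4820 ≈ 6366 m/s.
Stage 2: m₀ = 11,329 kg, m_f = 11,329 − 6,900 = 4,429 kg; Δv = 317×9.80665×ln(2.558) = 3108.7×0.9392 ≈ 2920 m/s.
Total Δv = 6366 + 2920 = 9286 m/s.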